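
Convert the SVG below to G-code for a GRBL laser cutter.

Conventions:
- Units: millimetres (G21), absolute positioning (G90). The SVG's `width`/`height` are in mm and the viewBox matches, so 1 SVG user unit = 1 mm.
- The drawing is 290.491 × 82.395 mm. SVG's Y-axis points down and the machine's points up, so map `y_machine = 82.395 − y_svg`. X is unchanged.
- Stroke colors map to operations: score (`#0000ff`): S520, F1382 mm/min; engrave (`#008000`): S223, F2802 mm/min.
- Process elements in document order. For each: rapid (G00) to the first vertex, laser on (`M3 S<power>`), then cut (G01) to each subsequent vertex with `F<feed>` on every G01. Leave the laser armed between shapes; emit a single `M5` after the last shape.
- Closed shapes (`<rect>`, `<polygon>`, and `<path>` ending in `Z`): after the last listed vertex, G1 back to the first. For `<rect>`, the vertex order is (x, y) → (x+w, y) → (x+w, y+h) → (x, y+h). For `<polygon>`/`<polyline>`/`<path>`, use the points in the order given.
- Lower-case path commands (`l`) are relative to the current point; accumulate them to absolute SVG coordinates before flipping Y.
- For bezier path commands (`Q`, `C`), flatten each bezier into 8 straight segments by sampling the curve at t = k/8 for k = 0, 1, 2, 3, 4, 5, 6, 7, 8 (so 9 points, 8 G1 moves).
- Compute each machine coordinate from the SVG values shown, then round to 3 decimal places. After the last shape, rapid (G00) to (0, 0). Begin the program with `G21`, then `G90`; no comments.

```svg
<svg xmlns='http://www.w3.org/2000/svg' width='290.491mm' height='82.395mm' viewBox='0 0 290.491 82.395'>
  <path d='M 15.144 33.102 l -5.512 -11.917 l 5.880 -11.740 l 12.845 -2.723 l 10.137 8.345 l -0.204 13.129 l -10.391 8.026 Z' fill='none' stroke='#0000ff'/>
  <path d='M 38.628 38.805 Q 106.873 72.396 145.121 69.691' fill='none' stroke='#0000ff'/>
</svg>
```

viewBox `0 0 290.491 82.395` with mm width/height → 1 unit = 1 mm. Flip: y_m = 82.395 − y_svg.

**Shape 1** — `<path>` regular polygon, stroke `#0000ff` → score (S520, F1382). Machine vertices: (15.144,49.293) → (9.632,61.210) → (15.512,72.950) → (28.357,75.673) → (38.494,67.328) → (38.290,54.199) → (27.899,46.173) → (15.144,49.293). Closed: final G1 returns to the first vertex.

**Shape 2** — `<path>` quadratic bezier, stroke `#0000ff` → score (S520, F1382). Control points (SVG): P0=(38.628,38.805), P1=(106.873,72.396), P2=(145.121,69.691); sampled at t=k/8. Machine vertices: (38.628,43.590) → (55.221,35.759) → (70.876,29.063) → (85.593,23.501) → (99.374,19.073) → (112.217,15.779) → (124.122,13.620) → (135.090,12.595) → (145.121,12.704). Open path.

G21
G90
G00 X15.144 Y49.293
M3 S520
G01 X9.632 Y61.210 F1382
G01 X15.512 Y72.950 F1382
G01 X28.357 Y75.673 F1382
G01 X38.494 Y67.328 F1382
G01 X38.290 Y54.199 F1382
G01 X27.899 Y46.173 F1382
G01 X15.144 Y49.293 F1382
G00 X38.628 Y43.590
M3 S520
G01 X55.221 Y35.759 F1382
G01 X70.876 Y29.063 F1382
G01 X85.593 Y23.501 F1382
G01 X99.374 Y19.073 F1382
G01 X112.217 Y15.779 F1382
G01 X124.122 Y13.620 F1382
G01 X135.090 Y12.595 F1382
G01 X145.121 Y12.704 F1382
M5
G00 X0.000 Y0.000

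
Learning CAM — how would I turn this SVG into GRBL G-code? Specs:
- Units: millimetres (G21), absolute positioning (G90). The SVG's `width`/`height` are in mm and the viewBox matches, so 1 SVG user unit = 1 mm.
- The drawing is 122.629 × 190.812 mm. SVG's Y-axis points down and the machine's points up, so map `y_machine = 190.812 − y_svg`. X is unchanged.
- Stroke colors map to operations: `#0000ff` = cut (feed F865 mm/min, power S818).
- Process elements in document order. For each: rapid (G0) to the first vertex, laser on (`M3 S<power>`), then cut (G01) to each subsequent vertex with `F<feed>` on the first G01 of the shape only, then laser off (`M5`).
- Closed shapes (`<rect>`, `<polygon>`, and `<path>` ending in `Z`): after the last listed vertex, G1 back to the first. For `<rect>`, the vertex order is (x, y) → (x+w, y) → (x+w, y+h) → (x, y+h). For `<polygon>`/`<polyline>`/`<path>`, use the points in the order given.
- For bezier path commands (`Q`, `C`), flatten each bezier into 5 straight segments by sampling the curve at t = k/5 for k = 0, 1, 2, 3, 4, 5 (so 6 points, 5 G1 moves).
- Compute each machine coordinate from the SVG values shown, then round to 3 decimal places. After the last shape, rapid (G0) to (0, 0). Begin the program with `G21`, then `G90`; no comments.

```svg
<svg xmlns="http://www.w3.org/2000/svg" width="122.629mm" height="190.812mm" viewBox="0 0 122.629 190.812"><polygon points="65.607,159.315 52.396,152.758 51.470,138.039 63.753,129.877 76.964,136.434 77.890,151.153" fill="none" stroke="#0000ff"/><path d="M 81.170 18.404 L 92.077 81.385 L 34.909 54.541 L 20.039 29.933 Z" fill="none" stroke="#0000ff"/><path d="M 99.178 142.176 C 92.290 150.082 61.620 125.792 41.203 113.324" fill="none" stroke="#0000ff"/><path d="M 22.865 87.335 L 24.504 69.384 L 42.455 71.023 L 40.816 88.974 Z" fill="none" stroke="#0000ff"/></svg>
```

viewBox `0 0 122.629 190.812` with mm width/height → 1 unit = 1 mm. Flip: y_m = 190.812 − y_svg.

**Shape 1** — `<polygon>` regular polygon, stroke `#0000ff` → cut (S818, F865). Machine vertices: (65.607,31.497) → (52.396,38.054) → (51.470,52.773) → (63.753,60.935) → (76.964,54.378) → (77.890,39.659) → (65.607,31.497). Closed: final G1 returns to the first vertex.

**Shape 2** — `<path>` closed polygon, stroke `#0000ff` → cut (S818, F865). Machine vertices: (81.170,172.408) → (92.077,109.427) → (34.909,136.271) → (20.039,160.879) → (81.170,172.408). Closed: final G1 returns to the first vertex.

**Shape 3** — `<path>` cubic bezier, stroke `#0000ff` → cut (S818, F865). Control points (SVG): P0=(99.178,142.176), P1=(92.290,150.082), P2=(61.620,125.792), P3=(41.203,113.324); sampled at t=k/5. Machine vertices: (99.178,48.636) → (92.464,47.404) → (81.675,51.786) → (68.447,59.669) → (54.411,68.941) → (41.203,77.488). Open path.

**Shape 4** — `<path>` regular polygon, stroke `#0000ff` → cut (S818, F865). Machine vertices: (22.865,103.477) → (24.504,121.428) → (42.455,119.789) → (40.816,101.838) → (22.865,103.477). Closed: final G1 returns to the first vertex.

G21
G90
G0 X65.607 Y31.497
M3 S818
G01 X52.396 Y38.054 F865
G01 X51.470 Y52.773
G01 X63.753 Y60.935
G01 X76.964 Y54.378
G01 X77.890 Y39.659
G01 X65.607 Y31.497
M5
G0 X81.170 Y172.408
M3 S818
G01 X92.077 Y109.427 F865
G01 X34.909 Y136.271
G01 X20.039 Y160.879
G01 X81.170 Y172.408
M5
G0 X99.178 Y48.636
M3 S818
G01 X92.464 Y47.404 F865
G01 X81.675 Y51.786
G01 X68.447 Y59.669
G01 X54.411 Y68.941
G01 X41.203 Y77.488
M5
G0 X22.865 Y103.477
M3 S818
G01 X24.504 Y121.428 F865
G01 X42.455 Y119.789
G01 X40.816 Y101.838
G01 X22.865 Y103.477
M5
G0 X0.000 Y0.000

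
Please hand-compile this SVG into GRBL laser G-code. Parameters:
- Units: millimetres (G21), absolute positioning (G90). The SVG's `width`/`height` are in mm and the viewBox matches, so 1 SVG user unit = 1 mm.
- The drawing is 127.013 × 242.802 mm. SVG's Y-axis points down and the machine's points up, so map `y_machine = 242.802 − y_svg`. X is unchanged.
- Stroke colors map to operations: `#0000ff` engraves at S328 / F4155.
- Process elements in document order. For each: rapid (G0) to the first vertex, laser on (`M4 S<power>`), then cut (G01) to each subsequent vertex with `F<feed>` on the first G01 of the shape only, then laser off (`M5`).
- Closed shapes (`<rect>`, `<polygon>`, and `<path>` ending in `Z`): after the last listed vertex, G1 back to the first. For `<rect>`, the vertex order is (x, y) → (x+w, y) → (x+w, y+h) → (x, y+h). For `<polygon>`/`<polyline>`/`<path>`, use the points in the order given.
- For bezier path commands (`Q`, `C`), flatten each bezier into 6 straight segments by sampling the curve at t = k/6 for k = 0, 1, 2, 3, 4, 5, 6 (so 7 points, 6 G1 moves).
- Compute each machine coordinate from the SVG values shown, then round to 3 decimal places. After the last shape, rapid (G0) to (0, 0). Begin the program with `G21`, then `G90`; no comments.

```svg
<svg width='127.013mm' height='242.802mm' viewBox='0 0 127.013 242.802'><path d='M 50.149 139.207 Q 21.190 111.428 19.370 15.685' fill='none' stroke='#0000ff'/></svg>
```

G21
G90
G0 X50.149 Y103.595
M4 S328
G01 X41.250 Y114.743 F4155
G01 X33.858 Y129.666
G01 X27.975 Y148.365
G01 X23.599 Y170.840
G01 X20.731 Y197.091
G01 X19.370 Y227.117
M5
G0 X0.000 Y0.000

1 u = 1 mm; y_m = 242.802 − y.

[1] `<path>` quadratic bezier, #0000ff→engrave S328 F4155: (50.149,103.595) → (41.250,114.743) → (33.858,129.666) → (27.975,148.365) → (23.599,170.840) → (20.731,197.091) → (19.370,227.117)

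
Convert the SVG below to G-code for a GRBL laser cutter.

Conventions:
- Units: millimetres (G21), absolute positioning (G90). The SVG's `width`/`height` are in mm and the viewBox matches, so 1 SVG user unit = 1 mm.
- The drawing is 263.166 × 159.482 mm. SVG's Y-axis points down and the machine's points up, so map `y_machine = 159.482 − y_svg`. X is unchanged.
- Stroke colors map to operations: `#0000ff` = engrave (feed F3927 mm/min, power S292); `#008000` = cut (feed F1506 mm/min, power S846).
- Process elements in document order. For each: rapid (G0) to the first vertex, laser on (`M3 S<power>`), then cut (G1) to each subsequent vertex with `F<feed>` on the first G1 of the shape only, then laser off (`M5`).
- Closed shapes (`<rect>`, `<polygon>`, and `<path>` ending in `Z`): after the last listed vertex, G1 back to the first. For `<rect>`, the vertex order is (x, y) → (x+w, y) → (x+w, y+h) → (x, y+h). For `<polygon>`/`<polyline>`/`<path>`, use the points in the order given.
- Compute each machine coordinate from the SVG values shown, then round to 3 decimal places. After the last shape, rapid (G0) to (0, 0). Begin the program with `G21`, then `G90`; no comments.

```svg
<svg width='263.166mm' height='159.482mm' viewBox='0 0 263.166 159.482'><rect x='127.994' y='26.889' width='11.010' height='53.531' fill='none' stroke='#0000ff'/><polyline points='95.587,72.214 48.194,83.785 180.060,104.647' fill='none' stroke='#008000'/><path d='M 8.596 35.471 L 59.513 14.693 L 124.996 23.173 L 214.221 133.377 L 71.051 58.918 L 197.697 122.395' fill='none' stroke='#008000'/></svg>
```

G21
G90
G0 X127.994 Y132.593
M3 S292
G1 X139.004 Y132.593 F3927
G1 X139.004 Y79.062
G1 X127.994 Y79.062
G1 X127.994 Y132.593
M5
G0 X95.587 Y87.268
M3 S846
G1 X48.194 Y75.697 F1506
G1 X180.060 Y54.835
M5
G0 X8.596 Y124.011
M3 S846
G1 X59.513 Y144.789 F1506
G1 X124.996 Y136.309
G1 X214.221 Y26.105
G1 X71.051 Y100.564
G1 X197.697 Y37.087
M5
G0 X0.000 Y0.000

1 u = 1 mm; y_m = 159.482 − y.

[1] `<rect>` rectangle, #0000ff→engrave S292 F3927: (127.994,132.593) → (139.004,132.593) → (139.004,79.062) → (127.994,79.062) → (127.994,132.593) (closed)

[2] `<polyline>` open polyline, #008000→cut S846 F1506: (95.587,87.268) → (48.194,75.697) → (180.060,54.835)

[3] `<path>` open polyline, #008000→cut S846 F1506: (8.596,124.011) → (59.513,144.789) → (124.996,136.309) → (214.221,26.105) → (71.051,100.564) → (197.697,37.087)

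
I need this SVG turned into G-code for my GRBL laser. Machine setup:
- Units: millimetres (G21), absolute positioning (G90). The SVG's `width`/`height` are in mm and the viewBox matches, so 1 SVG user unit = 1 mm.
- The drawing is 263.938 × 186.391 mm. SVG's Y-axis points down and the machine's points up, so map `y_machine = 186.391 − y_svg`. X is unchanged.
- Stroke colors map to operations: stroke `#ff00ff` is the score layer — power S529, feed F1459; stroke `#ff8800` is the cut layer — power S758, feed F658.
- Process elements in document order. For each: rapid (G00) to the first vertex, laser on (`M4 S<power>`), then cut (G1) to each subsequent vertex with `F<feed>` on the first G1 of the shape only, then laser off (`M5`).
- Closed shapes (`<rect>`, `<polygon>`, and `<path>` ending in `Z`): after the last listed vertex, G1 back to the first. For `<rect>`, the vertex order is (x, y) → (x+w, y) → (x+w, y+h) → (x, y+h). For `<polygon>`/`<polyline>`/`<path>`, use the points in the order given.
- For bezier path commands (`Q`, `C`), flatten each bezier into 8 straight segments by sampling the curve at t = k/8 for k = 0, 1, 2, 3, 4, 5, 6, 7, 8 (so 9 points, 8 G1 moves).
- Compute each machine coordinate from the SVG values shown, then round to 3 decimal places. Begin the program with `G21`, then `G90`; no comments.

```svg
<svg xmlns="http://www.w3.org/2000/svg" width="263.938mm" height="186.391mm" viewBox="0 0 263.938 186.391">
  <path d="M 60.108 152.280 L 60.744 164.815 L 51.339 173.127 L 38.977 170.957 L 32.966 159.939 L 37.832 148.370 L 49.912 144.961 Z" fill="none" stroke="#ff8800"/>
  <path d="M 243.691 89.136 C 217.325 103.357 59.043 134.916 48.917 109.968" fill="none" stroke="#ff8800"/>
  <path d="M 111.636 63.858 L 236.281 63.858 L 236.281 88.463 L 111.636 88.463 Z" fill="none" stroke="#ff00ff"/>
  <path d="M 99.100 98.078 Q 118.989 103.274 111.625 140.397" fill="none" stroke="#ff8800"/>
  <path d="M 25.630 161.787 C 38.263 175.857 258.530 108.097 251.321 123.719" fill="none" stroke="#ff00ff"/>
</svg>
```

viewBox `0 0 263.938 186.391` with mm width/height → 1 unit = 1 mm. Flip: y_m = 186.391 − y_svg.

**Shape 1** — `<path>` regular polygon, stroke `#ff8800` → cut (S758, F658). Machine vertices: (60.108,34.111) → (60.744,21.576) → (51.339,13.264) → (38.977,15.434) → (32.966,26.452) → (37.832,38.021) → (49.912,41.430) → (60.108,34.111). Closed: final G1 returns to the first vertex.

**Shape 2** — `<path>` cubic bezier, stroke `#ff8800` → cut (S758, F658). Control points (SVG): P0=(243.691,89.136), P1=(217.325,103.357), P2=(59.043,134.916), P3=(48.917,109.968); sampled at t=k/8. Machine vertices: (243.691,97.255) → (228.167,91.254) → (203.558,84.492) → (173.147,77.836) → (140.214,72.151) → (108.043,68.301) → (79.915,67.153) → (59.112,69.572) → (48.917,76.423). Open path.

**Shape 3** — `<path>` rectangle, stroke `#ff00ff` → score (S529, F1459). Machine vertices: (111.636,122.533) → (236.281,122.533) → (236.281,97.928) → (111.636,97.928) → (111.636,122.533). Closed: final G1 returns to the first vertex.

**Shape 4** — `<path>` quadratic bezier, stroke `#ff8800` → cut (S758, F658). Control points (SVG): P0=(99.100,98.078), P1=(118.989,103.274), P2=(111.625,140.397); sampled at t=k/8. Machine vertices: (99.100,88.313) → (103.646,86.515) → (107.341,83.720) → (110.184,79.926) → (112.176,75.135) → (113.316,69.347) → (113.604,62.560) → (113.040,54.776) → (111.625,45.994). Open path.

**Shape 5** — `<path>` cubic bezier, stroke `#ff00ff` → score (S529, F1459). Control points (SVG): P0=(25.630,161.787), P1=(38.263,175.857), P2=(258.530,108.097), P3=(251.321,123.719); sampled at t=k/8. Machine vertices: (25.630,24.604) → (39.250,22.841) → (67.238,26.813) → (104.492,34.585) → (145.916,44.220) → (186.410,53.782) → (220.875,61.336) → (244.211,64.944) → (251.321,62.672). Open path.

G21
G90
G00 X60.108 Y34.111
M4 S758
G1 X60.744 Y21.576 F658
G1 X51.339 Y13.264
G1 X38.977 Y15.434
G1 X32.966 Y26.452
G1 X37.832 Y38.021
G1 X49.912 Y41.430
G1 X60.108 Y34.111
M5
G00 X243.691 Y97.255
M4 S758
G1 X228.167 Y91.254 F658
G1 X203.558 Y84.492
G1 X173.147 Y77.836
G1 X140.214 Y72.151
G1 X108.043 Y68.301
G1 X79.915 Y67.153
G1 X59.112 Y69.572
G1 X48.917 Y76.423
M5
G00 X111.636 Y122.533
M4 S529
G1 X236.281 Y122.533 F1459
G1 X236.281 Y97.928
G1 X111.636 Y97.928
G1 X111.636 Y122.533
M5
G00 X99.100 Y88.313
M4 S758
G1 X103.646 Y86.515 F658
G1 X107.341 Y83.720
G1 X110.184 Y79.926
G1 X112.176 Y75.135
G1 X113.316 Y69.347
G1 X113.604 Y62.560
G1 X113.040 Y54.776
G1 X111.625 Y45.994
M5
G00 X25.630 Y24.604
M4 S529
G1 X39.250 Y22.841 F1459
G1 X67.238 Y26.813
G1 X104.492 Y34.585
G1 X145.916 Y44.220
G1 X186.410 Y53.782
G1 X220.875 Y61.336
G1 X244.211 Y64.944
G1 X251.321 Y62.672
M5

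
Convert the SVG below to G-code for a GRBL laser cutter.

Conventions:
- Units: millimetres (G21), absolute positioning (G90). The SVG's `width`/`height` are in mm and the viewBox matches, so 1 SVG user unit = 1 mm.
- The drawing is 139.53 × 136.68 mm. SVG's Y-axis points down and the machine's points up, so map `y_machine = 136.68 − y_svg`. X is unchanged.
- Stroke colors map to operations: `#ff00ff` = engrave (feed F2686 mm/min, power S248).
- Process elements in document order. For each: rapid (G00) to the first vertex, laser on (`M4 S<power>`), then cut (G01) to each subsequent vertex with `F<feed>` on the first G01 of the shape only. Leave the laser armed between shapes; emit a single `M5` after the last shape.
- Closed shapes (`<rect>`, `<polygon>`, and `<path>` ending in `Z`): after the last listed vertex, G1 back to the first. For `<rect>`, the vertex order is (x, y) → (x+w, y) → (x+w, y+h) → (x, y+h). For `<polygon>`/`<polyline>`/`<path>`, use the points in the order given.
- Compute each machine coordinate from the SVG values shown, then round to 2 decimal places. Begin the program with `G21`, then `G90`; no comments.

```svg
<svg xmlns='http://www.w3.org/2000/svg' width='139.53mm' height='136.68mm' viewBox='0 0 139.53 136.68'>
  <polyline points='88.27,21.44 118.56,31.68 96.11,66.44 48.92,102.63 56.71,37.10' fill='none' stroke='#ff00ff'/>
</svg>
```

viewBox `0 0 139.53 136.68` with mm width/height → 1 unit = 1 mm. Flip: y_m = 136.68 − y_svg.

**Shape 1** — `<polyline>` open polyline, stroke `#ff00ff` → engrave (S248, F2686). Machine vertices: (88.27,115.24) → (118.56,105.00) → (96.11,70.24) → (48.92,34.05) → (56.71,99.58). Open path.

G21
G90
G00 X88.27 Y115.24
M4 S248
G01 X118.56 Y105.00 F2686
G01 X96.11 Y70.24
G01 X48.92 Y34.05
G01 X56.71 Y99.58
M5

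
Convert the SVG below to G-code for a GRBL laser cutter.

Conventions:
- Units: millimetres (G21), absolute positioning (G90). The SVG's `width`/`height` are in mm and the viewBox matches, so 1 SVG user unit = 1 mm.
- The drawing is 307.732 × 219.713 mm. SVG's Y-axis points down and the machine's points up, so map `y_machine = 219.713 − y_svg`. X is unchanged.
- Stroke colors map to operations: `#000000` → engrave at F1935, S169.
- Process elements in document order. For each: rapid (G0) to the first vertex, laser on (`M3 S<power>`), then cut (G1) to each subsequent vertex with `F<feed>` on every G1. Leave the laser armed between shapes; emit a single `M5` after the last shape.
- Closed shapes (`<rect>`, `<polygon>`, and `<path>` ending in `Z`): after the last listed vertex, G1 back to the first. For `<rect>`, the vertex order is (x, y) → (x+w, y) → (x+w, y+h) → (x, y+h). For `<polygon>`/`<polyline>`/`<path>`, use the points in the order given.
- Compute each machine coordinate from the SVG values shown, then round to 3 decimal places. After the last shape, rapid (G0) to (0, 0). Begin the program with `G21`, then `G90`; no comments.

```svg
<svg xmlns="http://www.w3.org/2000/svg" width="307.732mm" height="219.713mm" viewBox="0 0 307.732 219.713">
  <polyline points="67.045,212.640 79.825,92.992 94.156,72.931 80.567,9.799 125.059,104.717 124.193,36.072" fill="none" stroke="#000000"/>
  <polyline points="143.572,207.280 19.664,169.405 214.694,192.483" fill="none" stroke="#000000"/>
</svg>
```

Since the viewBox matches the mm dimensions, user units are millimetres directly. The only transform is the Y-flip y_m = 219.713 − y_svg.

Shape 1 is a open polyline drawn with `<polyline>`. Its stroke #000000 means engrave at S169, F1935. After flipping Y the toolpath is (67.045,7.073) → (79.825,126.721) → (94.156,146.782) → (80.567,209.914) → (125.059,114.996) → (124.193,183.641).

Shape 2 is a open polyline drawn with `<polyline>`. Its stroke #000000 means engrave at S169, F1935. After flipping Y the toolpath is (143.572,12.433) → (19.664,50.308) → (214.694,27.230).

G21
G90
G0 X67.045 Y7.073
M3 S169
G1 X79.825 Y126.721 F1935
G1 X94.156 Y146.782 F1935
G1 X80.567 Y209.914 F1935
G1 X125.059 Y114.996 F1935
G1 X124.193 Y183.641 F1935
G0 X143.572 Y12.433
M3 S169
G1 X19.664 Y50.308 F1935
G1 X214.694 Y27.230 F1935
M5
G0 X0.000 Y0.000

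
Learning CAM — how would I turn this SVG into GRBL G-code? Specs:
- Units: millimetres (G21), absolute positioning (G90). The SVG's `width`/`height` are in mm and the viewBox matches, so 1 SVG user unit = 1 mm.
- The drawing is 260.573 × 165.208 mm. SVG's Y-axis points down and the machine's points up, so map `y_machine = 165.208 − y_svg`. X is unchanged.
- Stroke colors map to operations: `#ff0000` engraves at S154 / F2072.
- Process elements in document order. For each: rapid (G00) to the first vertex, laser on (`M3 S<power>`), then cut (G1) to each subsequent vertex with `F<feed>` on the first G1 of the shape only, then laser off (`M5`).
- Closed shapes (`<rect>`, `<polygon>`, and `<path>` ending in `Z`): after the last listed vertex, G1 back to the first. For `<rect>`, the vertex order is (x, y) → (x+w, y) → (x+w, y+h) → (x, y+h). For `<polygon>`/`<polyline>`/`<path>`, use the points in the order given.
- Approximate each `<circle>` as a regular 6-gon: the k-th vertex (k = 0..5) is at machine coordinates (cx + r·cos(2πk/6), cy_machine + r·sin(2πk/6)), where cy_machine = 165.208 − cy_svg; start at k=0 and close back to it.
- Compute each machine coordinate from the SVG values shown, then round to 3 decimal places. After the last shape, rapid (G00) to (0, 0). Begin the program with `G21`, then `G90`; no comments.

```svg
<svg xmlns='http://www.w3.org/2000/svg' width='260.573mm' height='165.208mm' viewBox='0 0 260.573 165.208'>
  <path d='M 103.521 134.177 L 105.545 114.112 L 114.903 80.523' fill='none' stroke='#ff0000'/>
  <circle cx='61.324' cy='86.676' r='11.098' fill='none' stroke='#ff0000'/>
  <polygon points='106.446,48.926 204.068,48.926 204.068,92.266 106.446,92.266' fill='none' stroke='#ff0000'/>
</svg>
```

G21
G90
G00 X103.521 Y31.031
M3 S154
G1 X105.545 Y51.096 F2072
G1 X114.903 Y84.685
M5
G00 X72.422 Y78.532
M3 S154
G1 X66.873 Y88.143 F2072
G1 X55.775 Y88.143
G1 X50.226 Y78.532
G1 X55.775 Y68.921
G1 X66.873 Y68.921
G1 X72.422 Y78.532
M5
G00 X106.446 Y116.282
M3 S154
G1 X204.068 Y116.282 F2072
G1 X204.068 Y72.942
G1 X106.446 Y72.942
G1 X106.446 Y116.282
M5
G00 X0.000 Y0.000

viewBox `0 0 260.573 165.208` with mm width/height → 1 unit = 1 mm. Flip: y_m = 165.208 − y_svg.

**Shape 1** — `<path>` open polyline, stroke `#ff0000` → engrave (S154, F2072). Machine vertices: (103.521,31.031) → (105.545,51.096) → (114.903,84.685). Open path.

**Shape 2** — `<circle>` circle, stroke `#ff0000` → engrave (S154, F2072). Machine vertices: (72.422,78.532) → (66.873,88.143) → (55.775,88.143) → (50.226,78.532) → (55.775,68.921) → (66.873,68.921) → (72.422,78.532). Closed: final G1 returns to the first vertex.

**Shape 3** — `<polygon>` rectangle, stroke `#ff0000` → engrave (S154, F2072). Machine vertices: (106.446,116.282) → (204.068,116.282) → (204.068,72.942) → (106.446,72.942) → (106.446,116.282). Closed: final G1 returns to the first vertex.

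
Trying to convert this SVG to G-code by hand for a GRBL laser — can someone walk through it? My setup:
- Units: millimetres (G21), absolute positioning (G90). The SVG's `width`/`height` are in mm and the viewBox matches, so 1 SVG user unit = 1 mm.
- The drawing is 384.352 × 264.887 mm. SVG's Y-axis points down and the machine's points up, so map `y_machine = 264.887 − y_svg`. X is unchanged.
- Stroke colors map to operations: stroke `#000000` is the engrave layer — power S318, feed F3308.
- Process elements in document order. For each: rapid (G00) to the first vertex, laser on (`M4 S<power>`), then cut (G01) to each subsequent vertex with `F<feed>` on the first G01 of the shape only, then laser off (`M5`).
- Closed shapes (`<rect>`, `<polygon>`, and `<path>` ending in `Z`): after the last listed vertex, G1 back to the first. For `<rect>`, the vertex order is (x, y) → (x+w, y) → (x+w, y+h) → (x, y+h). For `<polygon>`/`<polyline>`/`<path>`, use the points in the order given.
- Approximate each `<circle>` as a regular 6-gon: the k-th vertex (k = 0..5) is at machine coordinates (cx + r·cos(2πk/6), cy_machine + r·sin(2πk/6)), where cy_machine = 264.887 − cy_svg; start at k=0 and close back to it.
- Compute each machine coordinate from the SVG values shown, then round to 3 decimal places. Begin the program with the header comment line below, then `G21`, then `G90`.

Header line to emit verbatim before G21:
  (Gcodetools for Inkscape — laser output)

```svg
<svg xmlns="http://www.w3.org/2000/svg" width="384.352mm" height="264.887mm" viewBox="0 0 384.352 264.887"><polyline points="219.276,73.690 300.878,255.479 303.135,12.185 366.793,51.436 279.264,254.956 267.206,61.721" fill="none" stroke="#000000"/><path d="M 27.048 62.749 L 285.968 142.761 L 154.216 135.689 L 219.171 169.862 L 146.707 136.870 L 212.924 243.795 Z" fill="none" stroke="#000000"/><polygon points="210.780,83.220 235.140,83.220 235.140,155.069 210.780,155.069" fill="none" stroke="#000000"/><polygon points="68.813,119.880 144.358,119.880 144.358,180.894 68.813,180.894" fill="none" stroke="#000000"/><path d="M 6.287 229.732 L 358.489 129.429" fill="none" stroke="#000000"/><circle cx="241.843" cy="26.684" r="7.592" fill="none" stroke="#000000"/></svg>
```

(Gcodetools for Inkscape — laser output)
G21
G90
G00 X219.276 Y191.197
M4 S318
G01 X300.878 Y9.408 F3308
G01 X303.135 Y252.702
G01 X366.793 Y213.451
G01 X279.264 Y9.931
G01 X267.206 Y203.166
M5
G00 X27.048 Y202.138
M4 S318
G01 X285.968 Y122.126 F3308
G01 X154.216 Y129.198
G01 X219.171 Y95.025
G01 X146.707 Y128.017
G01 X212.924 Y21.092
G01 X27.048 Y202.138
M5
G00 X210.780 Y181.667
M4 S318
G01 X235.140 Y181.667 F3308
G01 X235.140 Y109.818
G01 X210.780 Y109.818
G01 X210.780 Y181.667
M5
G00 X68.813 Y145.007
M4 S318
G01 X144.358 Y145.007 F3308
G01 X144.358 Y83.993
G01 X68.813 Y83.993
G01 X68.813 Y145.007
M5
G00 X6.287 Y35.155
M4 S318
G01 X358.489 Y135.458 F3308
M5
G00 X249.435 Y238.203
M4 S318
G01 X245.639 Y244.778 F3308
G01 X238.047 Y244.778
G01 X234.251 Y238.203
G01 X238.047 Y231.628
G01 X245.639 Y231.628
G01 X249.435 Y238.203
M5

1 u = 1 mm; y_m = 264.887 − y.

[1] `<polyline>` open polyline, #000000→engrave S318 F3308: (219.276,191.197) → (300.878,9.408) → (303.135,252.702) → (366.793,213.451) → (279.264,9.931) → (267.206,203.166)

[2] `<path>` closed polygon, #000000→engrave S318 F3308: (27.048,202.138) → (285.968,122.126) → (154.216,129.198) → (219.171,95.025) → (146.707,128.017) → (212.924,21.092) → (27.048,202.138) (closed)

[3] `<polygon>` rectangle, #000000→engrave S318 F3308: (210.780,181.667) → (235.140,181.667) → (235.140,109.818) → (210.780,109.818) → (210.780,181.667) (closed)

[4] `<polygon>` rectangle, #000000→engrave S318 F3308: (68.813,145.007) → (144.358,145.007) → (144.358,83.993) → (68.813,83.993) → (68.813,145.007) (closed)

[5] `<path>` line segment, #000000→engrave S318 F3308: (6.287,35.155) → (358.489,135.458)

[6] `<circle>` circle, #000000→engrave S318 F3308: (249.435,238.203) → (245.639,244.778) → (238.047,244.778) → (234.251,238.203) → (238.047,231.628) → (245.639,231.628) → (249.435,238.203) (closed)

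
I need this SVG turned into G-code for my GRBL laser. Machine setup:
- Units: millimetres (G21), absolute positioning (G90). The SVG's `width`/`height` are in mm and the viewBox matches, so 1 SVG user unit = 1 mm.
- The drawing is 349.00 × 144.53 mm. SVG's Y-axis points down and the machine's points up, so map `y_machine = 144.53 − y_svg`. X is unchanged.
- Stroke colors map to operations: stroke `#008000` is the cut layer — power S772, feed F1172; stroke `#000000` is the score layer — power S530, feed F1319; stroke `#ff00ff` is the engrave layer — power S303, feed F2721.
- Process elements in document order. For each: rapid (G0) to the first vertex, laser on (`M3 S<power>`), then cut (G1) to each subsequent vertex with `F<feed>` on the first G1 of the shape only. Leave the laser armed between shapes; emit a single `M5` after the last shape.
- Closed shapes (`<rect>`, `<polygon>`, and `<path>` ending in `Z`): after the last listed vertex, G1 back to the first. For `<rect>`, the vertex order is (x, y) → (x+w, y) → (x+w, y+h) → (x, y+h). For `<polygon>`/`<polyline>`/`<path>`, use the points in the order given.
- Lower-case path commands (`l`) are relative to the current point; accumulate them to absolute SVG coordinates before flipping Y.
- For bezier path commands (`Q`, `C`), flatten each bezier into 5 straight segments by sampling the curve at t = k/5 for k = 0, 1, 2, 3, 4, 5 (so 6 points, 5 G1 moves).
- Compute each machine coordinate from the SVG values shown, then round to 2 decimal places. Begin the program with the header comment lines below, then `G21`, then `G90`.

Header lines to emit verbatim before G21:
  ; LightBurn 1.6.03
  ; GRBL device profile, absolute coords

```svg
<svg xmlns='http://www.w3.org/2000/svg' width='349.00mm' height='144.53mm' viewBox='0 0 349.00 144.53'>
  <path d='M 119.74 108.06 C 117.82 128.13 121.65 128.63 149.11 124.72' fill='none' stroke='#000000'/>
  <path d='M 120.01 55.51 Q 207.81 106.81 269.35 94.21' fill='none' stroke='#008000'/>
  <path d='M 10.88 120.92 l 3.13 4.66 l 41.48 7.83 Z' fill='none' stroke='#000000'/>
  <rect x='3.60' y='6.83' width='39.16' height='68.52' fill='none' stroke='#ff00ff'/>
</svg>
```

viewBox `0 0 349.00 144.53` with mm width/height → 1 unit = 1 mm. Flip: y_m = 144.53 − y_svg.

**Shape 1** — `<path>` cubic bezier, stroke `#000000` → score (S530, F1319). Control points (SVG): P0=(119.74,108.06), P1=(117.82,128.13), P2=(121.65,128.63), P3=(149.11,124.72); sampled at t=k/5. Machine vertices: (119.74,36.47) → (119.42,26.66) → (121.34,20.81) → (126.36,18.21) → (135.33,18.11) → (149.11,19.81). Open path.

**Shape 2** — `<path>` quadratic bezier, stroke `#008000` → cut (S772, F1172). Control points (SVG): P0=(120.01,55.51), P1=(207.81,106.81), P2=(269.35,94.21); sampled at t=k/5. Machine vertices: (120.01,89.02) → (154.08,71.06) → (186.05,58.20) → (215.92,50.46) → (243.68,47.84) → (269.35,50.32). Open path.

**Shape 3** — `<path>` closed polygon, stroke `#000000` → score (S530, F1319). Machine vertices: (10.88,23.61) → (14.01,18.95) → (55.49,11.12) → (10.88,23.61). Closed: final G1 returns to the first vertex.

**Shape 4** — `<rect>` rectangle, stroke `#ff00ff` → engrave (S303, F2721). Machine vertices: (3.60,137.70) → (42.76,137.70) → (42.76,69.18) → (3.60,69.18) → (3.60,137.70). Closed: final G1 returns to the first vertex.

; LightBurn 1.6.03
; GRBL device profile, absolute coords
G21
G90
G0 X119.74 Y36.47
M3 S530
G1 X119.42 Y26.66 F1319
G1 X121.34 Y20.81
G1 X126.36 Y18.21
G1 X135.33 Y18.11
G1 X149.11 Y19.81
G0 X120.01 Y89.02
M3 S772
G1 X154.08 Y71.06 F1172
G1 X186.05 Y58.20
G1 X215.92 Y50.46
G1 X243.68 Y47.84
G1 X269.35 Y50.32
G0 X10.88 Y23.61
M3 S530
G1 X14.01 Y18.95 F1319
G1 X55.49 Y11.12
G1 X10.88 Y23.61
G0 X3.60 Y137.70
M3 S303
G1 X42.76 Y137.70 F2721
G1 X42.76 Y69.18
G1 X3.60 Y69.18
G1 X3.60 Y137.70
M5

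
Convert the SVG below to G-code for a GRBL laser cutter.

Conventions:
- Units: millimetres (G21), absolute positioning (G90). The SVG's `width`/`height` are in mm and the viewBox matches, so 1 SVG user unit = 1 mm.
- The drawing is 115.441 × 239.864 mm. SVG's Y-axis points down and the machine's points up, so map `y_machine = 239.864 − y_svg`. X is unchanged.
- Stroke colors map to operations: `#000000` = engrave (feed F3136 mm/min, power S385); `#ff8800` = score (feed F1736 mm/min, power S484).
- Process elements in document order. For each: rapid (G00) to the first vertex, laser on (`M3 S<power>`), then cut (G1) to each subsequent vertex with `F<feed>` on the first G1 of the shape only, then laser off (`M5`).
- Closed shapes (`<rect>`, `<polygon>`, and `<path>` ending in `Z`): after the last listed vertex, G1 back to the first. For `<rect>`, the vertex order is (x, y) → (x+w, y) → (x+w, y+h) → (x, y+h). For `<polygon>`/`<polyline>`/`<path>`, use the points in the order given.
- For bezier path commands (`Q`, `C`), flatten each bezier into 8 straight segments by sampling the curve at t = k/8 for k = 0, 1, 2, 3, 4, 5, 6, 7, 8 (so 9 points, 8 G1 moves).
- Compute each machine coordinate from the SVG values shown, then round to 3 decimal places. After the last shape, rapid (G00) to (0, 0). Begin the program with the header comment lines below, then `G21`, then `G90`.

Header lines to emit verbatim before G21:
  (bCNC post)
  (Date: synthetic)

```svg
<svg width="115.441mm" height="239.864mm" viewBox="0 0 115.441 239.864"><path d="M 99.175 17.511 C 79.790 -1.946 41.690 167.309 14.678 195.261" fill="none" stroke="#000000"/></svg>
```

(bCNC post)
(Date: synthetic)
G21
G90
G00 X99.175 Y222.353
M3 S385
G1 X91.087 Y221.448 F3136
G1 X81.593 Y206.719
G1 X71.043 Y182.032
G1 X59.787 Y151.256
G1 X48.173 Y118.258
G1 X36.550 Y86.905
G1 X25.269 Y61.064
G1 X14.678 Y44.603
M5
G00 X0.000 Y0.000

Since the viewBox matches the mm dimensions, user units are millimetres directly. The only transform is the Y-flip y_m = 239.864 − y_svg.

Shape 1 is a cubic bezier drawn with `<path>`. Its stroke #000000 means engrave at S385, F3136. After flipping Y the toolpath is (99.175,222.353) → (91.087,221.448) → (81.593,206.719) → (71.043,182.032) → (59.787,151.256) → (48.173,118.258) → (36.550,86.905) → (25.269,61.064) → (14.678,44.603).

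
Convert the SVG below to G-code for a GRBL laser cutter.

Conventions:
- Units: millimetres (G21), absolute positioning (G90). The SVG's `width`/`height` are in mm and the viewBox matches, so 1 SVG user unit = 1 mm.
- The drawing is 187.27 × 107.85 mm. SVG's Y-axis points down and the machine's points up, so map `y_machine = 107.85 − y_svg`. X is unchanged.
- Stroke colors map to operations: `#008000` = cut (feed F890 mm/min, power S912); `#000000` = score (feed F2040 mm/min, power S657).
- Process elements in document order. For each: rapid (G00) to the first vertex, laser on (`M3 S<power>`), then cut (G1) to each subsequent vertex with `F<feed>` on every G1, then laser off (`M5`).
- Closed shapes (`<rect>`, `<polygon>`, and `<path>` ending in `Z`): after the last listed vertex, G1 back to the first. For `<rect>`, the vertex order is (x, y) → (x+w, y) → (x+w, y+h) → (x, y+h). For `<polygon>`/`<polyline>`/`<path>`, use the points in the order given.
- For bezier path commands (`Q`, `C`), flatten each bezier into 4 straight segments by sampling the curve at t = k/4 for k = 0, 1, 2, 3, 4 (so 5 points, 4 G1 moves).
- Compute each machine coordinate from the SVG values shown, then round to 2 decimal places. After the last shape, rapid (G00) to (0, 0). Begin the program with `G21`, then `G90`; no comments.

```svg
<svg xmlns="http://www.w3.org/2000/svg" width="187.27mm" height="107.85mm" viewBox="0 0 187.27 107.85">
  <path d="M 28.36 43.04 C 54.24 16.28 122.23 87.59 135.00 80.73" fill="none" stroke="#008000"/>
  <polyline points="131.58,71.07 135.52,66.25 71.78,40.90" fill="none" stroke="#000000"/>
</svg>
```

G21
G90
G00 X28.36 Y64.81
M3 S912
G1 X54.14 Y69.25 F890
G1 X86.60 Y53.43 F890
G1 X116.59 Y33.88 F890
G1 X135.00 Y27.12 F890
M5
G00 X131.58 Y36.78
M3 S657
G1 X135.52 Y41.60 F2040
G1 X71.78 Y66.95 F2040
M5
G00 X0.00 Y0.00

Since the viewBox matches the mm dimensions, user units are millimetres directly. The only transform is the Y-flip y_m = 107.85 − y_svg.

Shape 1 is a cubic bezier drawn with `<path>`. Its stroke #008000 means cut at S912, F890. After flipping Y the toolpath is (28.36,64.81) → (54.14,69.25) → (86.60,53.43) → (116.59,33.88) → (135.00,27.12).

Shape 2 is a open polyline drawn with `<polyline>`. Its stroke #000000 means score at S657, F2040. After flipping Y the toolpath is (131.58,36.78) → (135.52,41.60) → (71.78,66.95).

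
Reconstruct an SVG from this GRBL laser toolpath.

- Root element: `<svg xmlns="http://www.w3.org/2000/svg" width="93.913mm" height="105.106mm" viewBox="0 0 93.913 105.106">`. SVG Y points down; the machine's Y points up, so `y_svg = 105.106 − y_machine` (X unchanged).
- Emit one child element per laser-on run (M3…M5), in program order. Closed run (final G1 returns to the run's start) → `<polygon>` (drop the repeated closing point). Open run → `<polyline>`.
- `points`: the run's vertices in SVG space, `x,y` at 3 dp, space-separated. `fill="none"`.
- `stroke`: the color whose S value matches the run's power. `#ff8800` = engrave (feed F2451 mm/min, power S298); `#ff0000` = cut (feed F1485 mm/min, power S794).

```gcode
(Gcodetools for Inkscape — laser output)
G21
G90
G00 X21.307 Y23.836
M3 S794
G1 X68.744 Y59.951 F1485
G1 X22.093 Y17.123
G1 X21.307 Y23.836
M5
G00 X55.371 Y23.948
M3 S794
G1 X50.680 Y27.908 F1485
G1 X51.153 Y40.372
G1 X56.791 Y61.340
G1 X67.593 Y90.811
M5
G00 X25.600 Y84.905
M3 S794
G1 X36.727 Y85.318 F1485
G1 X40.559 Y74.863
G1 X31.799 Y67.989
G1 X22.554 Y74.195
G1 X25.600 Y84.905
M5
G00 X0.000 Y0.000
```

Machine Y-up, SVG Y-down with viewBox height 105.106, so y_svg = 105.106 − y_machine; X carries over. Every run uses S794, so all elements get stroke `#ff0000` (cut).

Run 1: The run returns to its start, so emit a `<polygon>` with points (Y-flipped): 21.307,81.270 68.744,45.155 22.093,87.983.

Run 2: The run is open, so emit a `<polyline>` with points (Y-flipped): 55.371,81.158 50.680,77.198 51.153,64.734 56.791,43.766 67.593,14.295.

Run 3: The run returns to its start, so emit a `<polygon>` with points (Y-flipped): 25.600,20.201 36.727,19.788 40.559,30.243 31.799,37.117 22.554,30.911.

<svg xmlns="http://www.w3.org/2000/svg" width="93.913mm" height="105.106mm" viewBox="0 0 93.913 105.106">
  <polygon points="21.307,81.270 68.744,45.155 22.093,87.983" fill="none" stroke="#ff0000"/>
  <polyline points="55.371,81.158 50.680,77.198 51.153,64.734 56.791,43.766 67.593,14.295" fill="none" stroke="#ff0000"/>
  <polygon points="25.600,20.201 36.727,19.788 40.559,30.243 31.799,37.117 22.554,30.911" fill="none" stroke="#ff0000"/>
</svg>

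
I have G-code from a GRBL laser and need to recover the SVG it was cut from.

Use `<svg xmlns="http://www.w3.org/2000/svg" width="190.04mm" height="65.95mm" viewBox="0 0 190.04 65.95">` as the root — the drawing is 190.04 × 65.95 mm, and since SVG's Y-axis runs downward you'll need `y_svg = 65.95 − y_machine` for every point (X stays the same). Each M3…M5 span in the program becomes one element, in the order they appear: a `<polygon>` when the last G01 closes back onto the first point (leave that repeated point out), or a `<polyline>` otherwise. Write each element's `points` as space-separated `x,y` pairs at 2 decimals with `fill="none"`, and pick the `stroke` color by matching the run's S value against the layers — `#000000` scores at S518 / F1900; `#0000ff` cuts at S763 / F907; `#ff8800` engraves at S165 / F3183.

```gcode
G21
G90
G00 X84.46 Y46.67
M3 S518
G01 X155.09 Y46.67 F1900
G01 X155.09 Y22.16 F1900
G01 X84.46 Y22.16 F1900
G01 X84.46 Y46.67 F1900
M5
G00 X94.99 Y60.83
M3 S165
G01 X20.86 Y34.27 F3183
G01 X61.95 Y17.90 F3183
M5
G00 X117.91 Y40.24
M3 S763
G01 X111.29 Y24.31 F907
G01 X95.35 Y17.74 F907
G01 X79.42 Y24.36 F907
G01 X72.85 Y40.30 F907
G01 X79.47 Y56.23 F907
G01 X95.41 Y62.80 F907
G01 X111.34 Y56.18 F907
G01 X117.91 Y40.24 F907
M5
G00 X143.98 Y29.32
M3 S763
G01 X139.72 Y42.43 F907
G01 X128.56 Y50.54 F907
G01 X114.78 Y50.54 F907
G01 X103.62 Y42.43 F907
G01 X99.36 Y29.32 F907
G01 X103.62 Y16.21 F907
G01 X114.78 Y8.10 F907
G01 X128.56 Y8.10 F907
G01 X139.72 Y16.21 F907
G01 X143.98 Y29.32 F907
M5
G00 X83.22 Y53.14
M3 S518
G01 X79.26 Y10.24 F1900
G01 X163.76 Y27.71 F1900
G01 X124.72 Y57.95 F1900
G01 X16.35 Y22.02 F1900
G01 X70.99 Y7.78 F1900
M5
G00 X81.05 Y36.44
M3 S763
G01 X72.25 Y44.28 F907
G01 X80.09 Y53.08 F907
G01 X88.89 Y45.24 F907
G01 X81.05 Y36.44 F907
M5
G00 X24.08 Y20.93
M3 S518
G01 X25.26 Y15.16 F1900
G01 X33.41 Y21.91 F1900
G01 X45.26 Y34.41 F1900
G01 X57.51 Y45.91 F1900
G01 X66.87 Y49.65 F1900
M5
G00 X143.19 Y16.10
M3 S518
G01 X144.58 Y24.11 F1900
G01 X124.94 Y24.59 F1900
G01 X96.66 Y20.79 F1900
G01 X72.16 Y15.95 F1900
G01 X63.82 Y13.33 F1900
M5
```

Machine Y-up, SVG Y-down with viewBox height 65.95, so y_svg = 65.95 − y_machine; X carries over.

Run 1: the run's S518 means `#000000` (score). The run returns to its start, so emit a `<polygon>` with points (Y-flipped): 84.46,19.28 155.09,19.28 155.09,43.79 84.46,43.79.

Run 2: the run's S165 means `#ff8800` (engrave). The run is open, so emit a `<polyline>` with points (Y-flipped): 94.99,5.12 20.86,31.68 61.95,48.05.

Run 3: power S763 maps to stroke `#0000ff` (cut). The run returns to its start, so emit a `<polygon>` with points (Y-flipped): 117.91,25.71 111.29,41.64 95.35,48.21 79.42,41.59 72.85,25.65 79.47,9.72 95.41,3.15 111.34,9.77.

Run 4: the run's S763 means `#0000ff` (cut). The run returns to its start, so emit a `<polygon>` with points (Y-flipped): 143.98,36.63 139.72,23.52 128.56,15.41 114.78,15.41 103.62,23.52 99.36,36.63 103.62,49.74 114.78,57.85 128.56,57.85 139.72,49.74.

Run 5: power S518 maps to stroke `#000000` (score). The run is open, so emit a `<polyline>` with points (Y-flipped): 83.22,12.81 79.26,55.71 163.76,38.24 124.72,8.00 16.35,43.93 70.99,58.17.

Run 6: power S763 maps to stroke `#0000ff` (cut). The run returns to its start, so emit a `<polygon>` with points (Y-flipped): 81.05,29.51 72.25,21.67 80.09,12.87 88.89,20.71.

Run 7: S518 ⇒ score layer `#000000`. The run is open, so emit a `<polyline>` with points (Y-flipped): 24.08,45.02 25.26,50.79 33.41,44.04 45.26,31.54 57.51,20.04 66.87,16.30.

Run 8: the run's S518 means `#000000` (score). The run is open, so emit a `<polyline>` with points (Y-flipped): 143.19,49.85 144.58,41.84 124.94,41.36 96.66,45.16 72.16,50.00 63.82,52.62.

<svg xmlns="http://www.w3.org/2000/svg" width="190.04mm" height="65.95mm" viewBox="0 0 190.04 65.95">
  <polygon points="84.46,19.28 155.09,19.28 155.09,43.79 84.46,43.79" fill="none" stroke="#000000"/>
  <polyline points="94.99,5.12 20.86,31.68 61.95,48.05" fill="none" stroke="#ff8800"/>
  <polygon points="117.91,25.71 111.29,41.64 95.35,48.21 79.42,41.59 72.85,25.65 79.47,9.72 95.41,3.15 111.34,9.77" fill="none" stroke="#0000ff"/>
  <polygon points="143.98,36.63 139.72,23.52 128.56,15.41 114.78,15.41 103.62,23.52 99.36,36.63 103.62,49.74 114.78,57.85 128.56,57.85 139.72,49.74" fill="none" stroke="#0000ff"/>
  <polyline points="83.22,12.81 79.26,55.71 163.76,38.24 124.72,8.00 16.35,43.93 70.99,58.17" fill="none" stroke="#000000"/>
  <polygon points="81.05,29.51 72.25,21.67 80.09,12.87 88.89,20.71" fill="none" stroke="#0000ff"/>
  <polyline points="24.08,45.02 25.26,50.79 33.41,44.04 45.26,31.54 57.51,20.04 66.87,16.30" fill="none" stroke="#000000"/>
  <polyline points="143.19,49.85 144.58,41.84 124.94,41.36 96.66,45.16 72.16,50.00 63.82,52.62" fill="none" stroke="#000000"/>
</svg>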